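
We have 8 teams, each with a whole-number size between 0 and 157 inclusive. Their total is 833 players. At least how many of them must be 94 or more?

2

Suppose at most 8 − j of them reach 94; then j values are ≤ 93 and the rest ≤ 157.
The total is then ≤ 93·j + 157·(8 − j) = 1256 − 64j. For this to be ≥ 833 we need j ≤ 6, so at least 8 − 6 = 2 must reach 94.
Exactly 2 works: 2 values at 157 and 6 at 93 total 872; lower one of the high values by 39 (still ≥ 94) to hit 833.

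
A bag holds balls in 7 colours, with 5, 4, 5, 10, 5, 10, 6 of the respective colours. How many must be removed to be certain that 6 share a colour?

35

In the worst case you take as many as possible of each colour without reaching 6: 5 + 4 + 5 + 5 + 5 + 5 + 5 = 34.
The next one must give 6 of some colour, so 34 + 1 = 35.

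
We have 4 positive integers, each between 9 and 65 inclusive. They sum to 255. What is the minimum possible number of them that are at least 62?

3

If only k of them are at least 62, the other 4 − k are at most 61, so the total is at most k·65 + (4 − k)·61.
This must reach 255, so k·65 + (4 − k)·61 ≥ 255, giving k ≥ 3.
Exactly 3 works: 3 values at 65 and 1 at 61 total 256; lower one of the high values by 1 (still ≥ 62) to hit 255.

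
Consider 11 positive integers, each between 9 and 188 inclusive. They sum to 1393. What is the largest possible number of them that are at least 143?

9

If k of the values are ≥ 143, the total is ≥ 143k + 9(11 − k).
Setting 143k + 9(11 − k) ≤ 1393 gives 134k ≤ 1294, so k ≤ 9.
k = 9 is achieved by 9 values at 143 and 2 at 9, total 1305; add 88 to one value (staying below 143) to reach 1393.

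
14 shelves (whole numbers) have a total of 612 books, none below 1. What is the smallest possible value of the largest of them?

If every one of the 14 were at most 43, the total would be at most 14 × 43 = 602 < 612.
Taking 4 copies of 43 and 10 copies of 44 gives exactly 612, so 44 is attained.

44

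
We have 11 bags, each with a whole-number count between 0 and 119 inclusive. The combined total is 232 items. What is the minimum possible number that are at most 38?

If only k of them are at most 38, the other 11 − k are at least 39, so the total is at least (11 − k)·39 + k·0.
This is ≤ 232, so (11 − k)·39 + 0k ≤ 232, which gives k ≥ 6.
Exactly 6 works: 6 values at 0 and 5 at 39 total 195; raise one of the low values by 37 (still ≤ 38) to hit 232.

6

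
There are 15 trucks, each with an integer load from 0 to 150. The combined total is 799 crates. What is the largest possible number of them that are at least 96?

8

With k values at 96 or above and the rest at least 0, the sum is at least 0 + 96k.
Since the sum is 799, we need 96k ≤ 799, i.e. k ≤ 8.
k = 8 is achieved by 8 values at 96 and 7 at 0, total 768; add 31 to one value (staying below 96) to reach 799.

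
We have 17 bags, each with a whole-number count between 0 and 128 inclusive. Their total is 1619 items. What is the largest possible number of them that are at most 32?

Each value at 32 or below falls at least 128 − 32 = 96 short of the ceiling 128.
The ceiling total is 17 × 128 = 2176, and we need 1619, so at most ⌊(2176 − 1619)/96⌋ = 5 can be that low.
k = 5 is achieved by 5 values at 32 and 12 at 128, total 1696; lower one of the 128's by 77 (still > 32) to reach 1619.

5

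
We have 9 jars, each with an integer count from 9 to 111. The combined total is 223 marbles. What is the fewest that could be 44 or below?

Let j be the number exceeding 44. Then the total is ≥ 45·j + 9·(9 − j) = 81 + 36j.
So 36j ≤ 142 and j ≤ 3; hence at least 9 − 3 = 6 are ≤ 44.
Exactly 6 works: 6 values at 9 and 3 at 45 total 189; raise one of the low values by 34 (still ≤ 44) to hit 223.

6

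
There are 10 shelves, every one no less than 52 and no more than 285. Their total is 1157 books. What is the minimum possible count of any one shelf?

52

Minimizing one value means maximizing the remaining 9.
The other 9 can take up 9 × 285 = 2565 ≥ 1157 − 52, so one shelf can sit at its floor of 52.
Achievable: one at 52 and the other 9 totalling 1105, which fits since 9 × 52 ≤ 1105 ≤ 9 × 285.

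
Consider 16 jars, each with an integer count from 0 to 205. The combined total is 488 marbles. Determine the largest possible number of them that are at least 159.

3

With k values at 159 or above and the rest at least 0, the sum is at least 0 + 159k.
Since the sum is 488, we need 159k ≤ 488, i.e. k ≤ 3.
k = 3 is achieved by 3 values at 159 and 13 at 0, total 477; add 11 to one value (staying below 159) to reach 488.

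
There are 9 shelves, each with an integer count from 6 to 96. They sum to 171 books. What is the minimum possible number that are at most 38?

6

Each value above 38 is at least 39, contributing at least 39 − 6 = 33 above the floor 6.
The sum exceeds the floor total 54 by 117, so at most ⌊117/33⌋ = 3 exceed 38, and at least 6 are ≤ 38.
Exactly 6 works: 6 values at 6 and 3 at 39 total 153; raise one of the low values by 18 (still ≤ 38) to hit 171.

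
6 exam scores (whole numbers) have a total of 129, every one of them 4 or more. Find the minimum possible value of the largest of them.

The 6 values sum to 129, so their maximum is at least ⌈129/6⌉ = 22.
Taking 3 copies of 21 and 3 copies of 22 gives exactly 129, so 22 is attained.

22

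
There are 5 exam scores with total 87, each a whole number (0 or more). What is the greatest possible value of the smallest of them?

17

If every one of the 5 were at least 18, the total would be at least 5 × 18 = 90 > 87.
Taking 3 copies of 17 and 2 copies of 18 gives exactly 87, so 17 is attained.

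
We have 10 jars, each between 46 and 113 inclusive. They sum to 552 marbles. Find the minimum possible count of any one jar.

Minimizing one value means maximizing the remaining 9.
The other 9 can take up 9 × 113 = 1017 ≥ 552 − 46, so one jar can sit at its floor of 46.
Achievable: one at 46 and the other 9 totalling 506, which fits since 9 × 46 ≤ 506 ≤ 9 × 113.

46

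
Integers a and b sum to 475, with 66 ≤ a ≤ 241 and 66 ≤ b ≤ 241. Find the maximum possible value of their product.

With a + b fixed, ab peaks when the two are closest together.
Taking a = 237 and b = 238 (both in [66, 241]) gives ab = 56406.

56406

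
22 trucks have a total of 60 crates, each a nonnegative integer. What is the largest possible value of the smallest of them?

The 22 values sum to 60, so their minimum is at most ⌊60/22⌋ = 2.
Achievable: 6 of them at 2 and 16 at 3 total 60.

2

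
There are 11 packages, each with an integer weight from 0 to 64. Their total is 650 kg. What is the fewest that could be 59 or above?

2

Each value short of 59 is at most 58, costing at least 64 − 58 = 6 against the maximum total of 704.
We can afford to lose at most 704 − 650 = 54, so at most ⌊54/6⌋ = 9 fall short, and at least 2 are ≥ 59.
Exactly 2 works: 2 values at 64 and 9 at 58 total 650.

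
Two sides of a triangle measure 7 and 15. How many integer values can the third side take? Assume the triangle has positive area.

13

The triangle inequality gives |7 − 15| < c < 7 + 15, i.e. 8 < c < 22.
So c can be any integer from 9 to 21: 13 values.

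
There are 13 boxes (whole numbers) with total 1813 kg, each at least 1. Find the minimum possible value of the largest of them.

140

Some value must be at least ⌈1813/13⌉ = 140, since 13 × 139 = 1807 < 1813.
Taking 7 copies of 139 and 6 copies of 140 gives exactly 1813, so 140 is attained.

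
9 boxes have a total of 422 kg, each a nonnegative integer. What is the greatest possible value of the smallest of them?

46

The 9 values sum to 422, so their minimum is at most ⌊422/9⌋ = 46.
Achievable: 1 of them at 46 and 8 at 47 total 422.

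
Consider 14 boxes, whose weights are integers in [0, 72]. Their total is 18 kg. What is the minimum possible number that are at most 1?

5

Each value above 1 is at least 2, contributing at least 2 − 0 = 2 above the floor 0.
The sum exceeds the floor total 0 by 18, so at most ⌊18/2⌋ = 9 exceed 1, and at least 5 are ≤ 1.
Exactly 5 works: 5 values at 0 and 9 at 2 total 18.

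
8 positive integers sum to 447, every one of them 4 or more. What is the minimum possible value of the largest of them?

Some value must be at least ⌈447/8⌉ = 56, since 8 × 55 = 440 < 447.
Equality holds with 7 values of 56 and 1 value of 55.

56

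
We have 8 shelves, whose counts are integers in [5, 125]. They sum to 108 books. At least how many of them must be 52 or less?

Let j be the number exceeding 52. Then the total is ≥ 53·j + 5·(8 − j) = 40 + 48j.
So 48j ≤ 68 and j ≤ 1; hence at least 8 − 1 = 7 are ≤ 52.
Exactly 7 works: 7 values at 5 and 1 at 53 total 88; raise one of the low values by 20 (still ≤ 52) to hit 108.

7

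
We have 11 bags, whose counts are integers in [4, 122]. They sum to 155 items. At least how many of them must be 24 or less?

Let j be the number exceeding 24. Then the total is ≥ 25·j + 4·(11 − j) = 44 + 21j.
So 21j ≤ 111 and j ≤ 5; hence at least 11 − 5 = 6 are ≤ 24.
Exactly 6 works: 6 values at 4 and 5 at 25 total 149; raise one of the low values by 6 (still ≤ 24) to hit 155.

6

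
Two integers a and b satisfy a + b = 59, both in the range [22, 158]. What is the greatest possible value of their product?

870

With a + b fixed, ab peaks when the two are closest together.
Taking a = 29 and b = 30 (both in [22, 158]) gives ab = 870.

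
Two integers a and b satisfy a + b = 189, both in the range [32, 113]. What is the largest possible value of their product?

For a fixed sum, the product ab is largest when a and b are as close as possible.
Taking a = 94 and b = 95 (both in [32, 113]) gives ab = 8930.

8930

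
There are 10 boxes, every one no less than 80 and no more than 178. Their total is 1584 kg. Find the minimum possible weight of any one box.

To make one box as small as possible, make the other 9 as large as possible.
The other 9 can take up 9 × 178 = 1602 ≥ 1584 − 80, so one box can sit at its floor of 80.
Achievable: one at 80 and the other 9 totalling 1504, which fits since 9 × 80 ≤ 1504 ≤ 9 × 178.

80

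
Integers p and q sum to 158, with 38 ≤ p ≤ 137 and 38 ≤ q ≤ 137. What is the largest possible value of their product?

6241

pq = p(158 − p) is maximized when p is as near 158/2 as the bounds allow.
Taking p = 79 and q = 79 (both in [38, 137]) gives pq = 6241.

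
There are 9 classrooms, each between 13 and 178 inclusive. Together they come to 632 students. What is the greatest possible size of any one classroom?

To make one classroom as large as possible, make the other 8 as small as possible.
The other 8 contribute at least 8 × 13 = 104, leaving at most 632 − 104 = 528.
But each classroom is capped at 178, so the maximum is 178.
Achievable: one at 178 and the other 8 totalling 454, which fits since 8 × 13 ≤ 454 ≤ 8 × 178.

178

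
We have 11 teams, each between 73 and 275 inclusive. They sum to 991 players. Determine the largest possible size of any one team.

To make one team as large as possible, make the other 10 as small as possible.
The other 10 contribute at least 10 × 73 = 730, leaving at most 991 − 730 = 261.
Since 261 ≤ 275, this is achievable: one at 261 and 10 at 73.

261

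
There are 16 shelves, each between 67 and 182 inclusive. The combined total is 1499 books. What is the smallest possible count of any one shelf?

To make one shelf as small as possible, make the other 15 as large as possible.
The other 15 can take up 15 × 182 = 2730 ≥ 1499 − 67, so one shelf can sit at its floor of 67.
Achievable: one at 67 and the other 15 totalling 1432, which fits since 15 × 67 ≤ 1432 ≤ 15 × 182.

67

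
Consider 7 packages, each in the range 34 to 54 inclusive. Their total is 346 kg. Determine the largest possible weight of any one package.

Maximizing one value means minimizing the remaining 6.
The other 6 contribute at least 6 × 34 = 204, leaving at most 346 − 204 = 142.
But each package is capped at 54, so the maximum is 54.
Achievable: one at 54 and the other 6 totalling 292, which fits since 6 × 34 ≤ 292 ≤ 6 × 54.

54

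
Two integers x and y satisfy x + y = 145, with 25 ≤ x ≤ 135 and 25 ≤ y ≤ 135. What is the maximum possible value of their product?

For a fixed sum, the product xy is largest when x and y are as close as possible.
Taking x = 72 and y = 73 (both in [25, 135]) gives xy = 5256.

5256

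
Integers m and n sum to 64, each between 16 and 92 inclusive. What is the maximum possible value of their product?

With m + n fixed, mn peaks when the two are closest together.
Taking m = 32 and n = 32 (both in [16, 92]) gives mn = 1024.

1024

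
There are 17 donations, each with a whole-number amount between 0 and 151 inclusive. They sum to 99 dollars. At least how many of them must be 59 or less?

16

If only k of them are at most 59, the other 17 − k are at least 60, so the total is at least (17 − k)·60 + k·0.
This is ≤ 99, so (17 − k)·60 + 0k ≤ 99, which gives k ≥ 16.
Exactly 16 works: 16 values at 0 and 1 at 60 total 60; raise one of the low values by 39 (still ≤ 59) to hit 99.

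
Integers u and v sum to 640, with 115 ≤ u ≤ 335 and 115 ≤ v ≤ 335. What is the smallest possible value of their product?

Since u + v is fixed, pushing one of them to its bound minimizes the product.
The extreme feasible split is u = 305, v = 335, giving uv = 102175.

102175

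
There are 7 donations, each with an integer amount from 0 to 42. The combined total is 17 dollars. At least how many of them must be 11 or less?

Each value above 11 is at least 12, contributing at least 12 − 0 = 12 above the floor 0.
The sum exceeds the floor total 0 by 17, so at most ⌊17/12⌋ = 1 exceed 11, and at least 6 are ≤ 11.
Exactly 6 works: 6 values at 0 and 1 at 12 total 12; raise one of the low values by 5 (still ≤ 11) to hit 17.

6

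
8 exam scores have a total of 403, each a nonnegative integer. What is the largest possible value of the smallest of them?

50

The average is 403/8 < 51, so some value is ≤ 50.
Achievable: 5 of them at 50 and 3 at 51 total 403.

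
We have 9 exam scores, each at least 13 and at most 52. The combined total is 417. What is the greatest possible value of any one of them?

To make one score as large as possible, make the other 8 as small as possible.
The other 8 contribute at least 8 × 13 = 104, leaving at most 417 − 104 = 313.
But each score is capped at 52, so the maximum is 52.
Achievable: one at 52 and the other 8 totalling 365, which fits since 8 × 13 ≤ 365 ≤ 8 × 52.

52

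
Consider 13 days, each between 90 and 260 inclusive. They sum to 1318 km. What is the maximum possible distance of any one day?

To make one day as large as possible, make the other 12 as small as possible.
The other 12 contribute at least 12 × 90 = 1080, leaving at most 1318 − 1080 = 238.
Since 238 ≤ 260, this is achievable: one at 238 and 12 at 90.

238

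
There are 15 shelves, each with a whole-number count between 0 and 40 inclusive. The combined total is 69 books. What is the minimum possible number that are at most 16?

11

Each value above 16 is at least 17, contributing at least 17 − 0 = 17 above the floor 0.
The sum exceeds the floor total 0 by 69, so at most ⌊69/17⌋ = 4 exceed 16, and at least 11 are ≤ 16.
Exactly 11 works: 11 values at 0 and 4 at 17 total 68; raise one of the low values by 1 (still ≤ 16) to hit 69.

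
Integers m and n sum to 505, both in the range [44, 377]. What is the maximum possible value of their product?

With m + n fixed, mn peaks when the two are closest together.
Taking m = 252 and n = 253 (both in [44, 377]) gives mn = 63756.

63756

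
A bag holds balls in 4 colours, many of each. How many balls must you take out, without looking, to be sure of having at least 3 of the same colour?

9

In the worst case you draw 2 of each of the 4 colours: 4 × 2 = 8.
One more forces 3 of some colour, so 8 + 1 = 9.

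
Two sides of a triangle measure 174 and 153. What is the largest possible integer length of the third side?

The third side must be less than 174 + 153 = 327.
The largest integer below 327 is 326.

326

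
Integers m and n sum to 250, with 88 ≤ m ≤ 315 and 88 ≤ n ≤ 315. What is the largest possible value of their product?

With m + n fixed, mn peaks when the two are closest together.
Taking m = 125 and n = 125 (both in [88, 315]) gives mn = 15625.

15625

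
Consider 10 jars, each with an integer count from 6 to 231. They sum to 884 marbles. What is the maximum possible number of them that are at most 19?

Each value at 19 or below falls at least 231 − 19 = 212 short of the ceiling 231.
The ceiling total is 10 × 231 = 2310, and we need 884, so at most ⌊(2310 − 884)/212⌋ = 6 can be that low.
k = 6 is achieved by 6 values at 19 and 4 at 231, total 1038; lower one of the 231's by 154 (still > 19) to reach 884.

6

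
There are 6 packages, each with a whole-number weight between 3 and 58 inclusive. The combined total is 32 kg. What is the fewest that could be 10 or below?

5

Each value above 10 is at least 11, contributing at least 11 − 3 = 8 above the floor 3.
The sum exceeds the floor total 18 by 14, so at most ⌊14/8⌋ = 1 exceed 10, and at least 5 are ≤ 10.
Exactly 5 works: 5 values at 3 and 1 at 11 total 26; raise one of the low values by 6 (still ≤ 10) to hit 32.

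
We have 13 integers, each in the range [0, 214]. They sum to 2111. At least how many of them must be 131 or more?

Suppose at most 13 − j of them reach 131; then j values are ≤ 130 and the rest ≤ 214.
The total is then ≤ 130·j + 214·(13 − j) = 2782 − 84j. For this to be ≥ 2111 we need j ≤ 7, so at least 13 − 7 = 6 must reach 131.
Exactly 6 works: 6 values at 214 and 7 at 130 total 2194; lower one of the high values by 83 (still ≥ 131) to hit 2111.

6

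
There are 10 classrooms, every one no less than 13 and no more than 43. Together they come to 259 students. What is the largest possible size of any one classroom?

43

To make one classroom as large as possible, make the other 9 as small as possible.
The other 9 contribute at least 9 × 13 = 117, leaving at most 259 − 117 = 142.
But each classroom is capped at 43, so the maximum is 43.
Achievable: one at 43 and the other 9 totalling 216, which fits since 9 × 13 ≤ 216 ≤ 9 × 43.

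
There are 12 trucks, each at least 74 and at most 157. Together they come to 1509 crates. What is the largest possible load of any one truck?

Maximizing one value means minimizing the remaining 11.
The other 11 contribute at least 11 × 74 = 814, leaving at most 1509 − 814 = 695.
But each truck is capped at 157, so the maximum is 157.
Achievable: one at 157 and the other 11 totalling 1352, which fits since 11 × 74 ≤ 1352 ≤ 11 × 157.

157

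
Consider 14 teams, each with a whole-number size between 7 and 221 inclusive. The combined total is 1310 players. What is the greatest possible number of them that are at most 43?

10

Each value at 43 or below falls at least 221 − 43 = 178 short of the ceiling 221.
The ceiling total is 14 × 221 = 3094, and we need 1310, so at most ⌊(3094 − 1310)/178⌋ = 10 can be that low.
k = 10 is achieved by 10 values at 43 and 4 at 221, total 1314; lower one of the 221's by 4 (still > 43) to reach 1310.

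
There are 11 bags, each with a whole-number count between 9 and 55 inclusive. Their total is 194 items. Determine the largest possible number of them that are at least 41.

With k values at 41 or above and the rest at least 9, the sum is at least 99 + 32k.
Since the sum is 194, we need 32k ≤ 95, i.e. k ≤ 2.
k = 2 is achieved by 2 values at 41 and 9 at 9, total 163; add 31 to one value (staying below 41) to reach 194.

2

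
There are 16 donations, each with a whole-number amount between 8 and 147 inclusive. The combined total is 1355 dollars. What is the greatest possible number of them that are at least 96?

13

Suppose k of them are at least 96. Those contribute at least 96 each and the other 16 − k at least 8 each.
So the total is at least 96k + 8(16 − k) = 128 + 88k. This must be ≤ 1355, giving k ≤ 13.
k = 13 is achieved by 13 values at 96 and 3 at 8, total 1272; add 83 to one value (staying below 96) to reach 1355.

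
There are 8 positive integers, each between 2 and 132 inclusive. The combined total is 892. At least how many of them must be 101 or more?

3

Suppose at most 8 − j of them reach 101; then j values are ≤ 100 and the rest ≤ 132.
The total is then ≤ 100·j + 132·(8 − j) = 1056 − 32j. For this to be ≥ 892 we need j ≤ 5, so at least 8 − 5 = 3 must reach 101.
Exactly 3 works: 3 values at 132 and 5 at 100 total 896; lower one of the high values by 4 (still ≥ 101) to hit 892.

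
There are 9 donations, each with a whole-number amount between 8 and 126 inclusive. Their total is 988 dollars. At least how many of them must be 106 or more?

3

If only k of them are at least 106, the other 9 − k are at most 105, so the total is at most k·126 + (9 − k)·105.
This must reach 988, so k·126 + (9 − k)·105 ≥ 988, giving k ≥ 3.
Exactly 3 works: 3 values at 126 and 6 at 105 total 1008; lower one of the high values by 20 (still ≥ 106) to hit 988.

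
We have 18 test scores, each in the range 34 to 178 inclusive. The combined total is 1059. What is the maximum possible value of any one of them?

178

Maximizing one value means minimizing the remaining 17.
The other 17 contribute at least 17 × 34 = 578, leaving at most 1059 − 578 = 481.
But each score is capped at 178, so the maximum is 178.
Achievable: one at 178 and the other 17 totalling 881, which fits since 17 × 34 ≤ 881 ≤ 17 × 178.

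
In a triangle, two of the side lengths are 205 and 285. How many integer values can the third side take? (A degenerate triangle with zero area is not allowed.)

409

The triangle inequality gives |205 − 285| < c < 205 + 285, i.e. 80 < c < 490.
So c can be any integer from 81 to 489: 409 values.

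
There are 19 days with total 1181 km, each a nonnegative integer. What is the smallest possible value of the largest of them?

Some value must be at least ⌈1181/19⌉ = 63, since 19 × 62 = 1178 < 1181.
Equality holds with 3 values of 63 and 16 values of 62.

63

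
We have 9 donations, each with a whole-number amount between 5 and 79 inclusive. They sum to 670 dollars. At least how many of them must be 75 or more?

1

Each value short of 75 is at most 74, costing at least 79 − 74 = 5 against the maximum total of 711.
We can afford to lose at most 711 − 670 = 41, so at most ⌊41/5⌋ = 8 fall short, and at least 1 are ≥ 75.
Exactly 1 works: 1 value at 79 and 8 at 74 total 671; lower one of the high values by 1 (still ≥ 75) to hit 670.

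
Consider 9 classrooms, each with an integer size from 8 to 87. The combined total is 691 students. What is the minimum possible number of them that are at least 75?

2

If only k of them are at least 75, the other 9 − k are at most 74, so the total is at most k·87 + (9 − k)·74.
This must reach 691, so k·87 + (9 − k)·74 ≥ 691, giving k ≥ 2.
Exactly 2 works: 2 values at 87 and 7 at 74 total 692; lower one of the high values by 1 (still ≥ 75) to hit 691.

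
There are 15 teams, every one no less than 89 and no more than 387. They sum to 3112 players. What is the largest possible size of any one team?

387

Maximizing one value means minimizing the remaining 14.
The other 14 contribute at least 14 × 89 = 1246, leaving at most 3112 − 1246 = 1866.
But each team is capped at 387, so the maximum is 387.
Achievable: one at 387 and the other 14 totalling 2725, which fits since 14 × 89 ≤ 2725 ≤ 14 × 387.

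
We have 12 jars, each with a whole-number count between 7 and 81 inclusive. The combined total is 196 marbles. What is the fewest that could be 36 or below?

Each value above 36 is at least 37, contributing at least 37 − 7 = 30 above the floor 7.
The sum exceeds the floor total 84 by 112, so at most ⌊112/30⌋ = 3 exceed 36, and at least 9 are ≤ 36.
Exactly 9 works: 9 values at 7 and 3 at 37 total 174; raise one of the low values by 22 (still ≤ 36) to hit 196.

9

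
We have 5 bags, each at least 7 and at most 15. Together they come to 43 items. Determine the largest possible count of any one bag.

15

To make one bag as large as possible, make the other 4 as small as possible.
The other 4 contribute at least 4 × 7 = 28, leaving at most 43 − 28 = 15.
Since 15 ≤ 15, this is achievable: one at 15 and 4 at 7.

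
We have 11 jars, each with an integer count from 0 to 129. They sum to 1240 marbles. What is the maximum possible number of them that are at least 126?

Suppose k of them are at least 126. Those contribute at least 126 each and the other 11 − k at least 0 each.
So the total is at least 126k + 0(11 − k) = 0 + 126k. This must be ≤ 1240, giving k ≤ 9.
k = 9 is achieved by 9 values at 126 and 2 at 0, total 1134; add 106 to one value (staying below 126) to reach 1240.

9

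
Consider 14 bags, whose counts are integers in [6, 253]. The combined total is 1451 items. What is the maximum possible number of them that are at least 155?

9

If k of the values are ≥ 155, the total is ≥ 155k + 6(14 − k).
Setting 155k + 6(14 − k) ≤ 1451 gives 149k ≤ 1367, so k ≤ 9.
k = 9 is achieved by 9 values at 155 and 5 at 6, total 1425; add 26 to one value (staying below 155) to reach 1451.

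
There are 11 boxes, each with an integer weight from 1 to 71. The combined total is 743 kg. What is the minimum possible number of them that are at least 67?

Each value short of 67 is at most 66, costing at least 71 − 66 = 5 against the maximum total of 781.
We can afford to lose at most 781 − 743 = 38, so at most ⌊38/5⌋ = 7 fall short, and at least 4 are ≥ 67.
Exactly 4 works: 4 values at 71 and 7 at 66 total 746; lower one of the high values by 3 (still ≥ 67) to hit 743.

4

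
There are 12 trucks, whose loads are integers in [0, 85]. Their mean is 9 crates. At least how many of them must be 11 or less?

The total is 12 × 9 = 108.
Each value above 11 is at least 12, contributing at least 12 − 0 = 12 above the floor 0.
The sum exceeds the floor total 0 by 108, so at most ⌊108/12⌋ = 9 exceed 11, and at least 3 are ≤ 11.
Exactly 3 works: 3 values at 0 and 9 at 12 total 108.

3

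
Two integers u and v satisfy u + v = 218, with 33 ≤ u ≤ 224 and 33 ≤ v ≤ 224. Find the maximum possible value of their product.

For a fixed sum, the product uv is largest when u and v are as close as possible.
Taking u = 109 and v = 109 (both in [33, 224]) gives uv = 11881.

11881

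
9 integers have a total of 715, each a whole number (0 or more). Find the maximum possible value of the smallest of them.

The 9 values sum to 715, so their minimum is at most ⌊715/9⌋ = 79.
Achievable: 5 of them at 79 and 4 at 80 total 715.

79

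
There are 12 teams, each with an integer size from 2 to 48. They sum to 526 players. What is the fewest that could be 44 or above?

Suppose at most 12 − j of them reach 44; then j values are ≤ 43 and the rest ≤ 48.
The total is then ≤ 43·j + 48·(12 − j) = 576 − 5j. For this to be ≥ 526 we need j ≤ 10, so at least 12 − 10 = 2 must reach 44.
Exactly 2 works: 2 values at 48 and 10 at 43 total 526.

2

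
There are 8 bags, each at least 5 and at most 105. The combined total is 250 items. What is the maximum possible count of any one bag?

105

Maximizing one value means minimizing the remaining 7.
The other 7 contribute at least 7 × 5 = 35, leaving at most 250 − 35 = 215.
But each bag is capped at 105, so the maximum is 105.
Achievable: one at 105 and the other 7 totalling 145, which fits since 7 × 5 ≤ 145 ≤ 7 × 105.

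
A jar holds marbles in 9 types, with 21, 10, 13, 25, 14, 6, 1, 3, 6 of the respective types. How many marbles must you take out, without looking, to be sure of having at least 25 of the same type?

99

In the worst case you take as many as possible of each type without reaching 25: 21 + 10 + 13 + 24 + 14 + 6 + 1 + 3 + 6 = 98.
The next one must give 25 of some type, so 98 + 1 = 99.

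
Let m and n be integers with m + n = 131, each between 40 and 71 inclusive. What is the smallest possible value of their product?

For a fixed sum, mn is smallest when m and n are as far apart as possible.
At the endpoint m = 60, n = 131 − 60 = 71, so mn = 60 × 71 = 4260.

4260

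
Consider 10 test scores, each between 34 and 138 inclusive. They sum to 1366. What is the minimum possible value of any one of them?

124

Minimizing one value means maximizing the remaining 9.
The other 9 contribute at most 9 × 138 = 1242, leaving at least 1366 − 1242 = 124.
Since 124 ≥ 34, this is achievable: one at 124 and 9 at 138.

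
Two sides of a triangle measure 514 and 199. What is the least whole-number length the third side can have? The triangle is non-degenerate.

316

The third side must exceed |514 − 199| = 315.
The smallest integer above 315 is 316.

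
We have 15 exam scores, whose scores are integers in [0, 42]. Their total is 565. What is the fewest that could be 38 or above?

If only k of them are at least 38, the other 15 − k are at most 37, so the total is at most k·42 + (15 − k)·37.
This must reach 565, so k·42 + (15 − k)·37 ≥ 565, giving k ≥ 2.
Exactly 2 works: 2 values at 42 and 13 at 37 total 565.

2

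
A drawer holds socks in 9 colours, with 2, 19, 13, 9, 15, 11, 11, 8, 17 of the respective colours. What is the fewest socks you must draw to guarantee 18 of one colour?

104

In the worst case you take as many as possible of each colour without reaching 18: 2 + 17 + 13 + 9 + 15 + 11 + 11 + 8 + 17 = 103.
The next one must give 18 of some colour, so 103 + 1 = 104.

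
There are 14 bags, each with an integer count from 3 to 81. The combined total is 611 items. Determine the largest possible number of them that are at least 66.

If k of the values are ≥ 66, the total is ≥ 66k + 3(14 − k).
Setting 66k + 3(14 − k) ≤ 611 gives 63k ≤ 569, so k ≤ 9.
k = 9 is achieved by 9 values at 66 and 5 at 3, total 609; add 2 to one value (staying below 66) to reach 611.

9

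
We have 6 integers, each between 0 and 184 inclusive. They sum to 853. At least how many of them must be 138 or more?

Each value short of 138 is at most 137, costing at least 184 − 137 = 47 against the maximum total of 1104.
We can afford to lose at most 1104 − 853 = 251, so at most ⌊251/47⌋ = 5 fall short, and at least 1 are ≥ 138.
Exactly 1 works: 1 value at 184 and 5 at 137 total 869; lower one of the high values by 16 (still ≥ 138) to hit 853.

1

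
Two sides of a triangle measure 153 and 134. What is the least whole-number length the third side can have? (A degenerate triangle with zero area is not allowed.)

20

The third side must exceed |153 − 134| = 19.
The smallest integer above 19 is 20.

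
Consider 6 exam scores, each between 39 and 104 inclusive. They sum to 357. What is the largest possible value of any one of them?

104

To make one score as large as possible, make the other 5 as small as possible.
The other 5 contribute at least 5 × 39 = 195, leaving at most 357 − 195 = 162.
But each score is capped at 104, so the maximum is 104.
Achievable: one at 104 and the other 5 totalling 253, which fits since 5 × 39 ≤ 253 ≤ 5 × 104.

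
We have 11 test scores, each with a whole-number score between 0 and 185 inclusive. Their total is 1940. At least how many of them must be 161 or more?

If only k of them are at least 161, the other 11 − k are at most 160, so the total is at most k·185 + (11 − k)·160.
This must reach 1940, so k·185 + (11 − k)·160 ≥ 1940, giving k ≥ 8.
Exactly 8 works: 8 values at 185 and 3 at 160 total 1960; lower one of the high values by 20 (still ≥ 161) to hit 1940.

8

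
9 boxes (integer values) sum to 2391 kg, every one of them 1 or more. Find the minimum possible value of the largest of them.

266

The average is 2391/9 > 265, so not all 9 can be 265 or less; the largest is ≥ 266.
Achievable: 6 of them at 266 and 3 at 265 total 2391.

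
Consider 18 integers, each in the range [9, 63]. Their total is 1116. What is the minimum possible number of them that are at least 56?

Each value short of 56 is at most 55, costing at least 63 − 55 = 8 against the maximum total of 1134.
We can afford to lose at most 1134 − 1116 = 18, so at most ⌊18/8⌋ = 2 fall short, and at least 16 are ≥ 56.
Exactly 16 works: 16 values at 63 and 2 at 55 total 1118; lower one of the high values by 2 (still ≥ 56) to hit 1116.

16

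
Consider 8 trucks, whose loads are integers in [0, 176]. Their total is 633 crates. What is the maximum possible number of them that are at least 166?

3

With k values at 166 or above and the rest at least 0, the sum is at least 0 + 166k.
Since the sum is 633, we need 166k ≤ 633, i.e. k ≤ 3.
k = 3 is achieved by 3 values at 166 and 5 at 0, total 498; add 135 to one value (staying below 166) to reach 633.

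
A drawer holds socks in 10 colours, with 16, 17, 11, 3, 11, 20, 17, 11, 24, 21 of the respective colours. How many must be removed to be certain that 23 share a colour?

In the worst case you take as many as possible of each colour without reaching 23: 16 + 17 + 11 + 3 + 11 + 20 + 17 + 11 + 22 + 21 = 149.
The next one must give 23 of some colour, so 149 + 1 = 150.

150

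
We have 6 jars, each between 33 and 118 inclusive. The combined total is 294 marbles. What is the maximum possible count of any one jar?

Maximizing one value means minimizing the remaining 5.
The other 5 contribute at least 5 × 33 = 165, leaving at most 294 − 165 = 129.
But each jar is capped at 118, so the maximum is 118.
Achievable: one at 118 and the other 5 totalling 176, which fits since 5 × 33 ≤ 176 ≤ 5 × 118.

118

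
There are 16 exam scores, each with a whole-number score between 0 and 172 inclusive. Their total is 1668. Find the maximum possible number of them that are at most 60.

9

Suppose k of them are at most 60. Those contribute at most 60 each and the rest at most 172 each.
So the total is at most 60k + 172(16 − k) = 2752 − 112k. This must still be ≥ 1668, so k ≤ 9.
k = 9 is achieved by 9 values at 60 and 7 at 172, total 1744; lower one of the 172's by 76 (still > 60) to reach 1668.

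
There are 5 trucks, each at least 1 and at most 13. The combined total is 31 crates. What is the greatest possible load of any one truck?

To make one truck as large as possible, make the other 4 as small as possible.
The other 4 contribute at least 4 × 1 = 4, leaving at most 31 − 4 = 27.
But each truck is capped at 13, so the maximum is 13.
Achievable: one at 13 and the other 4 totalling 18, which fits since 4 × 1 ≤ 18 ≤ 4 × 13.

13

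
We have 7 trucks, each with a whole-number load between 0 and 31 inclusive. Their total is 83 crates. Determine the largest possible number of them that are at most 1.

4

Each value at 1 or below falls at least 31 − 1 = 30 short of the ceiling 31.
The ceiling total is 7 × 31 = 217, and we need 83, so at most ⌊(217 − 83)/30⌋ = 4 can be that low.
k = 4 is achieved by 4 values at 1 and 3 at 31, total 97; lower one of the 31's by 14 (still > 1) to reach 83.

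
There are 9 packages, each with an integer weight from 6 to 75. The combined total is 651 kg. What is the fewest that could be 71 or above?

5

Each value short of 71 is at most 70, costing at least 75 − 70 = 5 against the maximum total of 675.
We can afford to lose at most 675 − 651 = 24, so at most ⌊24/5⌋ = 4 fall short, and at least 5 are ≥ 71.
Exactly 5 works: 5 values at 75 and 4 at 70 total 655; lower one of the high values by 4 (still ≥ 71) to hit 651.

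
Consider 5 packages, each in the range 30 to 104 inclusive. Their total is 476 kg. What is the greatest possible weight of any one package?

To make one package as large as possible, make the other 4 as small as possible.
The other 4 contribute at least 4 × 30 = 120, leaving at most 476 − 120 = 356.
But each package is capped at 104, so the maximum is 104.
Achievable: one at 104 and the other 4 totalling 372, which fits since 4 × 30 ≤ 372 ≤ 4 × 104.

104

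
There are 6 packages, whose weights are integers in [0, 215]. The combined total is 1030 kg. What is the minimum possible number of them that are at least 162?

If only k of them are at least 162, the other 6 − k are at most 161, so the total is at most k·215 + (6 − k)·161.
This must reach 1030, so k·215 + (6 − k)·161 ≥ 1030, giving k ≥ 2.
Exactly 2 works: 2 values at 215 and 4 at 161 total 1074; lower one of the high values by 44 (still ≥ 162) to hit 1030.

2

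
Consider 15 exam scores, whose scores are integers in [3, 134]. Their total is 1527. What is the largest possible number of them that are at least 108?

14

Suppose k of them are at least 108. Those contribute at least 108 each and the other 15 − k at least 3 each.
So the total is at least 108k + 3(15 − k) = 45 + 105k. This must be ≤ 1527, giving k ≤ 14.
k = 14 is achieved by 14 values at 108 and 1 at 3, total 1515; add 12 to one value (staying below 108) to reach 1527.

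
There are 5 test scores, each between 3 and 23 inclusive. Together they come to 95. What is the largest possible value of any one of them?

23

Maximizing one value means minimizing the remaining 4.
The other 4 contribute at least 4 × 3 = 12, leaving at most 95 − 12 = 83.
But each score is capped at 23, so the maximum is 23.
Achievable: one at 23 and the other 4 totalling 72, which fits since 4 × 3 ≤ 72 ≤ 4 × 23.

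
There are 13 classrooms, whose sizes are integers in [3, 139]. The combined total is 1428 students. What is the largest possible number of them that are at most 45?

4

Each value at 45 or below falls at least 139 − 45 = 94 short of the ceiling 139.
The ceiling total is 13 × 139 = 1807, and we need 1428, so at most ⌊(1807 − 1428)/94⌋ = 4 can be that low.
k = 4 is achieved by 4 values at 45 and 9 at 139, total 1431; lower one of the 139's by 3 (still > 45) to reach 1428.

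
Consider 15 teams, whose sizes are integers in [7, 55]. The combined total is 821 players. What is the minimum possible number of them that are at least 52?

If only k of them are at least 52, the other 15 − k are at most 51, so the total is at most k·55 + (15 − k)·51.
This must reach 821, so k·55 + (15 − k)·51 ≥ 821, giving k ≥ 14.
Exactly 14 works: 14 values at 55 and 1 at 51 total 821.

14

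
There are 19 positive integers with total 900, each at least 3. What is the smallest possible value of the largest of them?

Some value must be at least ⌈900/19⌉ = 48, since 19 × 47 = 893 < 900.
Taking 12 copies of 47 and 7 copies of 48 gives exactly 900, so 48 is attained.

48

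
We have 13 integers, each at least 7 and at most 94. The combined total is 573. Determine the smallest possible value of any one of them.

Minimizing one value means maximizing the remaining 12.
The other 12 can take up 12 × 94 = 1128 ≥ 573 − 7, so one integer can sit at its floor of 7.
Achievable: one at 7 and the other 12 totalling 566, which fits since 12 × 7 ≤ 566 ≤ 12 × 94.

7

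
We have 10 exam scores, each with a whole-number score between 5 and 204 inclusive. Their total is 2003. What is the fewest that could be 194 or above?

7

Each value short of 194 is at most 193, costing at least 204 − 193 = 11 against the maximum total of 2040.
We can afford to lose at most 2040 − 2003 = 37, so at most ⌊37/11⌋ = 3 fall short, and at least 7 are ≥ 194.
Exactly 7 works: 7 values at 204 and 3 at 193 total 2007; lower one of the high values by 4 (still ≥ 194) to hit 2003.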